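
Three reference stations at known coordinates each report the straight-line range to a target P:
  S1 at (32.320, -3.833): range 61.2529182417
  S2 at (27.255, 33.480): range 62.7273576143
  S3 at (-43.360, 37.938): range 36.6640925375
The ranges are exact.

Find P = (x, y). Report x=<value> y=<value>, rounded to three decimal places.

x=-28.366 y=4.480

eq1: (x − 32.320)² + (y + 3.833)² = 61.2529182417²
eq2: (x − 27.255)² + (y − 33.480)² = 62.7273576143²
eq3: (x + 43.360)² + (y − 37.938)² = 36.6640925375²
eq2−eq3, eq2−eq1 (x²,y² cancel):
  -141.230·x + 8.916·y = 4046.101731
  10.130·x − 74.626·y = -621.669736
det = -141.230·-74.626 − 8.916·10.130 = 10449.110900
x = (4046.101731·-74.626 − 8.916·-621.669736) / 10449.110900 = -28.366201
y = (-141.230·-621.669736 − 4046.101731·10.130) / 10449.110900 = 4.479942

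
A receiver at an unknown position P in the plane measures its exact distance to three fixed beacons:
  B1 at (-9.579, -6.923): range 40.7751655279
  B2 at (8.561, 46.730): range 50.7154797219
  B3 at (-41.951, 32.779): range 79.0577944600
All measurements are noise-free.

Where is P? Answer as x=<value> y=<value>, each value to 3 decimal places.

x=30.425 y=0.969

eq1: (x + 9.579)² + (y + 6.923)² = 40.7751655279²
eq2: (x − 8.561)² + (y − 46.730)² = 50.7154797219²
eq3: (x + 41.951)² + (y − 32.779)² = 79.0577944600²
eq3−eq1, eq3−eq2 (x²,y² cancel):
  64.744·x − 79.404·y = 1892.856669
  101.024·x + 27.902·y = 3100.709360
det = 64.744·27.902 − -79.404·101.024 = 9828.196784
x = (1892.856669·27.902 − -79.404·3100.709360) / 9828.196784 = 30.425033
y = (64.744·3100.709360 − 1892.856669·101.024) / 9828.196784 = 0.969494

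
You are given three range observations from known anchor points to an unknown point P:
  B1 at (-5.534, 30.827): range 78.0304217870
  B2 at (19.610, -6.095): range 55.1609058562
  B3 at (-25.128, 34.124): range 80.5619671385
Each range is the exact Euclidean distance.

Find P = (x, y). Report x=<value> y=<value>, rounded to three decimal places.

x=-18.316 y=-46.149

eq1: (x + 5.534)² + (y − 30.827)² = 78.0304217870²
eq2: (x − 19.610)² + (y + 6.095)² = 55.1609058562²
eq3: (x + 25.128)² + (y − 34.124)² = 80.5619671385²
eq2−eq1, eq2−eq3 (x²,y² cancel):
  -50.288·x + 73.844·y = -2486.793229
  -89.476·x + 80.438·y = -2073.342379
det = -50.288·80.438 − 73.844·-89.476 = 2562.199600
x = (-2486.793229·80.438 − 73.844·-2073.342379) / 2562.199600 = -18.315817
y = (-50.288·-2073.342379 − -2486.793229·-89.476) / 2562.199600 = -46.149437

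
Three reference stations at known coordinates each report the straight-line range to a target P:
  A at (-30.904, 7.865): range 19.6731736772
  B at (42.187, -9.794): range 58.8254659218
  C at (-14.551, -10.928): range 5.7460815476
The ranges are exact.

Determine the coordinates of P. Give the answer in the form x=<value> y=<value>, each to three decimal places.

x=-16.483 y=-5.516

eq1: (x + 30.904)² + (y − 7.865)² = 19.6731736772²
eq2: (x − 42.187)² + (y + 9.794)² = 58.8254659218²
eq3: (x + 14.551)² + (y + 10.928)² = 5.7460815476²
eq3−eq1, eq3−eq2 (x²,y² cancel):
  -32.706·x + 37.586·y = 331.746347
  113.476·x + 2.268·y = -1882.905368
det = -32.706·2.268 − 37.586·113.476 = -4339.286144
x = (331.746347·2.268 − 37.586·-1882.905368) / -4339.286144 = -16.482730
y = (-32.706·-1882.905368 − 331.746347·113.476) / -4339.286144 = -5.516358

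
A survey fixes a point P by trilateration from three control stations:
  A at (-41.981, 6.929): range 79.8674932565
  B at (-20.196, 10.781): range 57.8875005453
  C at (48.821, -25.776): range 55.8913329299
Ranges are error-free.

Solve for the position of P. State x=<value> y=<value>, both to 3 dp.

x=34.955 y=28.368

eq1: (x + 41.981)² + (y − 6.929)² = 79.8674932565²
eq2: (x + 20.196)² + (y − 10.781)² = 57.8875005453²
eq3: (x − 48.821)² + (y + 25.776)² = 55.8913329299²
eq2−eq3, eq2−eq1 (x²,y² cancel):
  138.034·x − 73.114·y = 2750.905463
  -43.570·x − 7.704·y = -1741.546735
det = 138.034·-7.704 − -73.114·-43.570 = -4248.990916
x = (2750.905463·-7.704 − -73.114·-1741.546735) / -4248.990916 = 34.955223
y = (138.034·-1741.546735 − 2750.905463·-43.570) / -4248.990916 = 28.368079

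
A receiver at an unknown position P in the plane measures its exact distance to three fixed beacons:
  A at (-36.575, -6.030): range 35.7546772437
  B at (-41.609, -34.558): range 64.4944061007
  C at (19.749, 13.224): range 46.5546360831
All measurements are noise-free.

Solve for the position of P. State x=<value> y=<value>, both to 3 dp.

x=-24.520 y=27.631

eq1: (x + 36.575)² + (y + 6.030)² = 35.7546772437²
eq2: (x + 41.609)² + (y + 34.558)² = 64.4944061007²
eq3: (x − 19.749)² + (y − 13.224)² = 46.5546360831²
eq1−eq3, eq1−eq2 (x²,y² cancel):
  112.648·x + 38.508·y = -1698.131544
  -10.068·x − 57.056·y = -1329.658753
det = 112.648·-57.056 − 38.508·-10.068 = -6039.545744
x = (-1698.131544·-57.056 − 38.508·-1329.658753) / -6039.545744 = -24.520237
y = (112.648·-1329.658753 − -1698.131544·-10.068) / -6039.545744 = 27.631248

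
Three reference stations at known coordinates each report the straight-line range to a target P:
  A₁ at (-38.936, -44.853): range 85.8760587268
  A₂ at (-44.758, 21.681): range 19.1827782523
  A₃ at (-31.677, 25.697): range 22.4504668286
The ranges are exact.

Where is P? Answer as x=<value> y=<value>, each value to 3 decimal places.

eq1: (x + 38.936)² + (y + 44.853)² = 85.8760587268²
eq2: (x + 44.758)² + (y − 21.681)² = 19.1827782523²
eq3: (x + 31.677)² + (y − 25.697)² = 22.4504668286²
eq3−eq1, eq3−eq2 (x²,y² cancel):
  -14.518·x − 141.100·y = -5006.638435
  -26.162·x − 8.032·y = 945.620666
det = -14.518·-8.032 − -141.100·-26.162 = -3574.849624
x = (-5006.638435·-8.032 − -141.100·945.620666) / -3574.849624 = -48.572783
y = (-14.518·945.620666 − -5006.638435·-26.162) / -3574.849624 = 40.480639

x=-48.573 y=40.481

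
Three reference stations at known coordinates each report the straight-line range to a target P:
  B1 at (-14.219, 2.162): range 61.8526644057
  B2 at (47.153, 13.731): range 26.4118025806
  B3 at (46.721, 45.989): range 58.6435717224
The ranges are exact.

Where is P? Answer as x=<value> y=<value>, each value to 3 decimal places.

eq1: (x + 14.219)² + (y − 2.162)² = 61.8526644057²
eq2: (x − 47.153)² + (y − 13.731)² = 26.4118025806²
eq3: (x − 46.721)² + (y − 45.989)² = 58.6435717224²
eq2−eq1, eq2−eq3 (x²,y² cancel):
  -122.744·x − 23.138·y = -5333.260344
  -0.864·x + 64.516·y = -855.590997
det = -122.744·64.516 − -23.138·-0.864 = -7938.943136
x = (-5333.260344·64.516 − -23.138·-855.590997) / -7938.943136 = 45.834475
y = (-122.744·-855.590997 − -5333.260344·-0.864) / -7938.943136 = -12.647870

x=45.834 y=-12.648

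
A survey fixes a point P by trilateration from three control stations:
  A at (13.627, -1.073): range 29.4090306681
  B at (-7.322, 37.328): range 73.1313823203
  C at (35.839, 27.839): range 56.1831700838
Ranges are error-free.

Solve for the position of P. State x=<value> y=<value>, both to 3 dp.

eq1: (x − 13.627)² + (y + 1.073)² = 29.4090306681²
eq2: (x + 7.322)² + (y − 37.328)² = 73.1313823203²
eq3: (x − 35.839)² + (y − 27.839)² = 56.1831700838²
eq2−eq1, eq2−eq3 (x²,y² cancel):
  41.898·x − 76.802·y = 3223.163185
  86.322·x − 18.978·y = 2804.103053
det = 41.898·-18.978 − -76.802·86.322 = 5834.562000
x = (3223.163185·-18.978 − -76.802·2804.103053) / 5834.562000 = 26.427268
y = (41.898·2804.103053 − 3223.163185·86.322) / 5834.562000 = -27.550240

x=26.427 y=-27.550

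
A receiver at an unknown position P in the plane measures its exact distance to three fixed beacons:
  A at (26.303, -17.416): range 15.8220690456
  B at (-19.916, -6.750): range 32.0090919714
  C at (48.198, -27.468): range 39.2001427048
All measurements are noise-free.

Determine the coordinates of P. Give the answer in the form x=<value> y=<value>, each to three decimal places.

x=10.496 y=-16.736

eq1: (x − 26.303)² + (y + 17.416)² = 15.8220690456²
eq2: (x + 19.916)² + (y + 6.750)² = 32.0090919714²
eq3: (x − 48.198)² + (y + 27.468)² = 39.2001427048²
eq1−eq2, eq1−eq3 (x²,y² cancel):
  -92.438·x + 21.332·y = -1327.199409
  43.790·x − 20.104·y = 796.060044
det = -92.438·-20.104 − 21.332·43.790 = 924.245272
x = (-1327.199409·-20.104 − 21.332·796.060044) / 924.245272 = 10.495552
y = (-92.438·796.060044 − -1327.199409·43.790) / 924.245272 = -16.735965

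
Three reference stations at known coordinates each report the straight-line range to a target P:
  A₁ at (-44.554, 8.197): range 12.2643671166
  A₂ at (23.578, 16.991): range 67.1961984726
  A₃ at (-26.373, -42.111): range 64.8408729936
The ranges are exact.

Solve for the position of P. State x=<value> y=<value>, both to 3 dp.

x=-43.531 y=20.419

eq1: (x + 44.554)² + (y − 8.197)² = 12.2643671166²
eq2: (x − 23.578)² + (y − 16.991)² = 67.1961984726²
eq3: (x + 26.373)² + (y + 42.111)² = 64.8408729936²
eq1−eq3, eq1−eq2 (x²,y² cancel):
  36.362·x − 100.616·y = -3637.302385
  136.264·x + 17.588·y = -5572.547948
det = 36.362·17.588 − -100.616·136.264 = 14349.873480
x = (-3637.302385·17.588 − -100.616·-5572.547948) / 14349.873480 = -43.530722
y = (36.362·-5572.547948 − -3637.302385·136.264) / 14349.873480 = 20.418604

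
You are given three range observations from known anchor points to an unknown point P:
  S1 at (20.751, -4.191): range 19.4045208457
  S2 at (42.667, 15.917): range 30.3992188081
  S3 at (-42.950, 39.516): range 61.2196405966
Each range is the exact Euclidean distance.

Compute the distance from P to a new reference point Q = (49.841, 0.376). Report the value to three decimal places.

39.633

eq1: (x − 20.751)² + (y + 4.191)² = 19.4045208457²
eq2: (x − 42.667)² + (y − 15.917)² = 30.3992188081²
eq3: (x + 42.950)² + (y − 39.516)² = 61.2196405966²
eq1−eq2, eq1−eq3 (x²,y² cancel):
  43.832·x + 40.216·y = 1078.078221
  -127.402·x + 87.414·y = -413.260692
det = 43.832·87.414 − 40.216·-127.402 = 8955.129280
x = (1078.078221·87.414 − 40.216·-413.260692) / 8955.129280 = 12.379366
y = (43.832·-413.260692 − 1078.078221·-127.402) / 8955.129280 = 13.314747
|P − Q| = √((12.379366 − 49.841)² + (13.314747 − 0.376)²) = 39.633133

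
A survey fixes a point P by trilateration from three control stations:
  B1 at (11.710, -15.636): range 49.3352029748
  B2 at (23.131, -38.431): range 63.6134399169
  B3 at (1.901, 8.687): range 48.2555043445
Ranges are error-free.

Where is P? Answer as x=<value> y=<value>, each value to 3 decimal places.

x=-37.498 y=-19.175

eq1: (x − 11.710)² + (y + 15.636)² = 49.3352029748²
eq2: (x − 23.131)² + (y + 38.431)² = 63.6134399169²
eq3: (x − 1.901)² + (y − 8.687)² = 48.2555043445²
eq3−eq2, eq3−eq1 (x²,y² cancel):
  42.460·x − 94.236·y = 214.831113
  19.618·x − 48.646·y = 197.162273
det = 42.460·-48.646 − -94.236·19.618 = -216.787312
x = (214.831113·-48.646 − -94.236·197.162273) / -216.787312 = -37.498088
y = (42.460·197.162273 − 214.831113·19.618) / -216.787312 = -19.175261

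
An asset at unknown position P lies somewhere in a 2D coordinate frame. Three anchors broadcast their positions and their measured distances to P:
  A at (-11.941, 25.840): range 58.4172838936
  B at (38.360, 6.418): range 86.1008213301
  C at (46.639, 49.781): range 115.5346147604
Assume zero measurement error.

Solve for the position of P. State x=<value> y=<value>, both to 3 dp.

x=-42.122 y=-24.177

eq1: (x + 11.941)² + (y − 25.840)² = 58.4172838936²
eq2: (x − 38.360)² + (y − 6.418)² = 86.1008213301²
eq3: (x − 46.639)² + (y − 49.781)² = 115.5346147604²
eq2−eq3, eq2−eq1 (x²,y² cancel):
  16.558·x + 86.726·y = -2794.231816
  -100.602·x + 38.844·y = 3298.385133
det = 16.558·38.844 − 86.726·-100.602 = 9367.988004
x = (-2794.231816·38.844 − 86.726·3298.385133) / 9367.988004 = -42.121626
y = (16.558·3298.385133 − -2794.231816·-100.602) / 9367.988004 = -24.177086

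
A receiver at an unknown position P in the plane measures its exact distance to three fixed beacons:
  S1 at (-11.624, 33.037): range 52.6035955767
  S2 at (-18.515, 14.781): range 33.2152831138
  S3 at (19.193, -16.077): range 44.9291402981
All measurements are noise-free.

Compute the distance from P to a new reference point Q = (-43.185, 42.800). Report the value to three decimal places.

eq1: (x + 11.624)² + (y − 33.037)² = 52.6035955767²
eq2: (x + 18.515)² + (y − 14.781)² = 33.2152831138²
eq3: (x − 19.193)² + (y + 16.077)² = 44.9291402981²
eq3−eq1, eq3−eq2 (x²,y² cancel):
  -61.634·x + 98.228·y = -148.791053
  -75.416·x + 61.716·y = 849.814624
det = -61.634·61.716 − 98.228·-75.416 = 3604.158904
x = (-148.791053·61.716 − 98.228·849.814624) / 3604.158904 = -25.708739
y = (-61.634·849.814624 − -148.791053·-75.416) / 3604.158904 = -17.645920
|P − Q| = √((-25.708739 − -43.185)² + (-17.645920 − 42.800)²) = 62.921610

62.922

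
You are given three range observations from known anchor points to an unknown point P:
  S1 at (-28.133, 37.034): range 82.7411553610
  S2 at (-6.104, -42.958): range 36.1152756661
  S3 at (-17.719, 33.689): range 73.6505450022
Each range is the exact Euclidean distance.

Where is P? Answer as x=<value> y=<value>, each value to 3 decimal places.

x=25.683 y=-25.815

eq1: (x + 28.133)² + (y − 37.034)² = 82.7411553610²
eq2: (x + 6.104)² + (y + 42.958)² = 36.1152756661²
eq3: (x + 17.719)² + (y − 33.689)² = 73.6505450022²
eq1−eq2, eq1−eq3 (x²,y² cancel):
  44.058·x − 159.984·y = 5261.451389
  20.828·x − 6.690·y = 707.624848
det = 44.058·-6.690 − -159.984·20.828 = 3037.398732
x = (5261.451389·-6.690 − -159.984·707.624848) / 3037.398732 = 25.683011
y = (44.058·707.624848 − 5261.451389·20.828) / 3037.398732 = -25.814515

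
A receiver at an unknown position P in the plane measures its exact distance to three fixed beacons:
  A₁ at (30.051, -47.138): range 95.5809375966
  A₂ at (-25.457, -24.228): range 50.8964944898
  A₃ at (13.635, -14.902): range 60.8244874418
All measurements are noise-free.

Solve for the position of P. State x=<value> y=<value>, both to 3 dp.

eq1: (x − 30.051)² + (y + 47.138)² = 95.5809375966²
eq2: (x + 25.457)² + (y + 24.228)² = 50.8964944898²
eq3: (x − 13.635)² + (y + 14.902)² = 60.8244874418²
eq2−eq3, eq2−eq1 (x²,y² cancel):
  78.184·x + 18.652·y = -1936.237125
  111.016·x − 45.820·y = -4655.263668
det = 78.184·-45.820 − 18.652·111.016 = -5653.061312
x = (-1936.237125·-45.820 − 18.652·-4655.263668) / -5653.061312 = -31.053681
y = (78.184·-4655.263668 − -1936.237125·111.016) / -5653.061312 = 26.359847

x=-31.054 y=26.360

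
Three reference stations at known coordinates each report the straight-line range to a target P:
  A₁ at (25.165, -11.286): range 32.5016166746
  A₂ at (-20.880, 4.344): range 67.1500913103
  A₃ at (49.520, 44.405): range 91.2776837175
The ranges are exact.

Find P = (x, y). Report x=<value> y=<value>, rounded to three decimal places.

eq1: (x − 25.165)² + (y + 11.286)² = 32.5016166746²
eq2: (x + 20.880)² + (y − 4.344)² = 67.1500913103²
eq3: (x − 49.520)² + (y − 44.405)² = 91.2776837175²
eq2−eq1, eq2−eq3 (x²,y² cancel):
  92.090·x − 31.260·y = 3758.585962
  140.800·x + 80.122·y = 146.708907
det = 92.090·80.122 − -31.260·140.800 = 11779.842980
x = (3758.585962·80.122 − -31.260·146.708907) / 11779.842980 = 25.953788
y = (92.090·146.708907 − 3758.585962·140.800) / 11779.842980 = -43.778044

x=25.954 y=-43.778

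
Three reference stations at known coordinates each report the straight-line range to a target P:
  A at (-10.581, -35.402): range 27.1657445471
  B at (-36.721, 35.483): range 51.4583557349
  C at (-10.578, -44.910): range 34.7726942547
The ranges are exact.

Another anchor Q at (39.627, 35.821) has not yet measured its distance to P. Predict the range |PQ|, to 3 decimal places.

eq1: (x + 10.581)² + (y + 35.402)² = 27.1657445471²
eq2: (x + 36.721)² + (y − 35.483)² = 51.4583557349²
eq3: (x + 10.578)² + (y + 44.910)² = 34.7726942547²
eq1−eq3, eq1−eq2 (x²,y² cancel):
  0.006·x − 19.016·y = 292.380430
  -52.280·x + 141.770·y = -667.768733
det = 0.006·141.770 − -19.016·-52.280 = -993.305860
x = (292.380430·141.770 − -19.016·-667.768733) / -993.305860 = -28.946254
y = (0.006·-667.768733 − 292.380430·-52.280) / -993.305860 = -15.384629
|P − Q| = √((-28.946254 − 39.627)² + (-15.384629 − 35.821)²) = 85.582169

85.582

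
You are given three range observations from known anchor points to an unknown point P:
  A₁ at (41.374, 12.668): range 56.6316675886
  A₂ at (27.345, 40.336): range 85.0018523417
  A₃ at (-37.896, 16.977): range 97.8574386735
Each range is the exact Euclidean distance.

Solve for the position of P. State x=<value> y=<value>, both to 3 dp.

x=38.719 y=-43.901

eq1: (x − 41.374)² + (y − 12.668)² = 56.6316675886²
eq2: (x − 27.345)² + (y − 40.336)² = 85.0018523417²
eq3: (x + 37.896)² + (y − 16.977)² = 97.8574386735²
eq2−eq1, eq2−eq3 (x²,y² cancel):
  28.058·x − 55.336·y = 3515.713307
  -130.482·x − 46.718·y = -3001.179978
det = 28.058·-46.718 − -55.336·-130.482 = -8531.165596
x = (3515.713307·-46.718 − -55.336·-3001.179978) / -8531.165596 = 38.719257
y = (28.058·-3001.179978 − 3515.713307·-130.482) / -8531.165596 = -43.901410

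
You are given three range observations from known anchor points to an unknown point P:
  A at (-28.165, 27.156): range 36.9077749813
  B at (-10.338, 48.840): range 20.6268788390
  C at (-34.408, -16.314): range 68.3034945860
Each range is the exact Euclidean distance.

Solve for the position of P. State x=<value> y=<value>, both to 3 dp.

x=7.146 y=37.895

eq1: (x + 28.165)² + (y − 27.156)² = 36.9077749813²
eq2: (x + 10.338)² + (y − 48.840)² = 20.6268788390²
eq3: (x + 34.408)² + (y + 16.314)² = 68.3034945860²
eq3−eq1, eq3−eq2 (x²,y² cancel):
  12.486·x + 86.940·y = 3383.842020
  48.140·x + 130.308·y = 5282.062026
det = 12.486·130.308 − 86.940·48.140 = -2558.265912
x = (3383.842020·130.308 − 86.940·5282.062026) / -2558.265912 = 7.145773
y = (12.486·5282.062026 − 3383.842020·48.140) / -2558.265912 = 37.895329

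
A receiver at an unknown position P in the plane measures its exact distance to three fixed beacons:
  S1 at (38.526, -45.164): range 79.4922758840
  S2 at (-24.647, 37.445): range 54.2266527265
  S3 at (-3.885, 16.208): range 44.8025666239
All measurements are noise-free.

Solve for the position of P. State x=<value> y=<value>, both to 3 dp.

x=-35.313 y=-15.722

eq1: (x − 38.526)² + (y + 45.164)² = 79.4922758840²
eq2: (x + 24.647)² + (y − 37.445)² = 54.2266527265²
eq3: (x + 3.885)² + (y − 16.208)² = 44.8025666239²
eq2−eq1, eq2−eq3 (x²,y² cancel):
  126.346·x − 165.218·y = -1864.055121
  41.524·x − 42.474·y = -798.550255
det = 126.346·-42.474 − -165.218·41.524 = 1494.092228
x = (-1864.055121·-42.474 − -165.218·-798.550255) / 1494.092228 = -35.313080
y = (126.346·-798.550255 − -1864.055121·41.524) / 1494.092228 = -15.722326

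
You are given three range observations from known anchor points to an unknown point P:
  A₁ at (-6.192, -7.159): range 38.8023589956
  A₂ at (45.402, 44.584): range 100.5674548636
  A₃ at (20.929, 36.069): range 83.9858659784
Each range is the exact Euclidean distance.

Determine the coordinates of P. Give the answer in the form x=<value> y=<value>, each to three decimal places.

eq1: (x + 6.192)² + (y + 7.159)² = 38.8023589956²
eq2: (x − 45.402)² + (y − 44.584)² = 100.5674548636²
eq3: (x − 20.929)² + (y − 36.069)² = 83.9858659784²
eq3−eq1, eq3−eq2 (x²,y² cancel):
  -54.242·x − 86.456·y = 3898.598964
  48.946·x + 17.030·y = -750.108436
det = -54.242·17.030 − -86.456·48.946 = 3307.934116
x = (3898.598964·17.030 − -86.456·-750.108436) / 3307.934116 = 0.466081
y = (-54.242·-750.108436 − 3898.598964·48.946) / 3307.934116 = -45.385863

x=0.466 y=-45.386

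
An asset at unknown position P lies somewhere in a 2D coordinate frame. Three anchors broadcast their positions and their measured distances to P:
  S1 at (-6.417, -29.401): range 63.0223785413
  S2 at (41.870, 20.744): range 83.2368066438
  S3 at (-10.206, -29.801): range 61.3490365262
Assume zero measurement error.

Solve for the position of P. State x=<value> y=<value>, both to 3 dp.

x=-41.334 y=23.064

eq1: (x + 6.417)² + (y + 29.401)² = 63.0223785413²
eq2: (x − 41.870)² + (y − 20.744)² = 83.2368066438²
eq3: (x + 10.206)² + (y + 29.801)² = 61.3490365262²
eq3−eq2, eq3−eq1 (x²,y² cancel):
  104.152·x + 101.090·y = -1973.513299
  7.578·x + 0.800·y = -294.781261
det = 104.152·0.800 − 101.090·7.578 = -682.738420
x = (-1973.513299·0.800 − 101.090·-294.781261) / -682.738420 = -41.334465
y = (104.152·-294.781261 − -1973.513299·7.578) / -682.738420 = 23.064139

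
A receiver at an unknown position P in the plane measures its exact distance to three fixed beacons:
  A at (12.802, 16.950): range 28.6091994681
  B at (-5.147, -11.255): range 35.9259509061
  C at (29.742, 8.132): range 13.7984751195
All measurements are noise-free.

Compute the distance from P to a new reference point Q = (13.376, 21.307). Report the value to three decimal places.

eq1: (x − 12.802)² + (y − 16.950)² = 28.6091994681²
eq2: (x + 5.147)² + (y + 11.255)² = 35.9259509061²
eq3: (x − 29.742)² + (y − 8.132)² = 13.7984751195²
eq1−eq2, eq1−eq3 (x²,y² cancel):
  -35.898·x − 56.410·y = -770.214724
  33.880·x − 17.636·y = 1127.610663
det = -35.898·-17.636 − -56.410·33.880 = 2544.267928
x = (-770.214724·-17.636 − -56.410·1127.610663) / 2544.267928 = 30.339582
y = (-35.898·1127.610663 − -770.214724·33.880) / 2544.267928 = -5.653529
|P − Q| = √((30.339582 − 13.376)² + (-5.653529 − 21.307)²) = 31.853308

31.853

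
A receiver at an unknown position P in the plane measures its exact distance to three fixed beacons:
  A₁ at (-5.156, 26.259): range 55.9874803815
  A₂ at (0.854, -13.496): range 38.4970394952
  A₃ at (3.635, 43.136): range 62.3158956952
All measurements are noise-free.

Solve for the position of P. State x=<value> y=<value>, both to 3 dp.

x=38.983 y=-8.185

eq1: (x + 5.156)² + (y − 26.259)² = 55.9874803815²
eq2: (x − 0.854)² + (y + 13.496)² = 38.4970394952²
eq3: (x − 3.635)² + (y − 43.136)² = 62.3158956952²
eq3−eq2, eq3−eq1 (x²,y² cancel):
  -5.562·x − 113.264·y = 710.192417
  -17.582·x − 33.754·y = -409.135407
det = -5.562·-33.754 − -113.264·-17.582 = -1803.667900
x = (710.192417·-33.754 − -113.264·-409.135407) / -1803.667900 = 38.982868
y = (-5.562·-409.135407 − 710.192417·-17.582) / -1803.667900 = -8.184552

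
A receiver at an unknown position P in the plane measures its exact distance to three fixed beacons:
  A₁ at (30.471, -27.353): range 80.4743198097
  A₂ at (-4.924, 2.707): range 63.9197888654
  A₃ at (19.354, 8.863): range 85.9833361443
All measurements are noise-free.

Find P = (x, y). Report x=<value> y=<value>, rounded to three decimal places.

x=-48.189 y=-44.345

eq1: (x − 30.471)² + (y + 27.353)² = 80.4743198097²
eq2: (x + 4.924)² + (y − 2.707)² = 63.9197888654²
eq3: (x − 19.354)² + (y − 8.863)² = 85.9833361443²
eq2−eq3, eq2−eq1 (x²,y² cancel):
  48.556·x + 12.312·y = -2885.838226
  70.790·x − 60.120·y = -745.281915
det = 48.556·-60.120 − 12.312·70.790 = -3790.753200
x = (-2885.838226·-60.120 − 12.312·-745.281915) / -3790.753200 = -48.188973
y = (48.556·-745.281915 − -2885.838226·70.790) / -3790.753200 = -44.344902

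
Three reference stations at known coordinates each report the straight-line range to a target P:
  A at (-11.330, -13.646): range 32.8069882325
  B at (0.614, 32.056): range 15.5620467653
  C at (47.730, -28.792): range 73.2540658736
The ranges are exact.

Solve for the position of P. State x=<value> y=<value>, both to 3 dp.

x=-7.811 y=18.972

eq1: (x + 11.330)² + (y + 13.646)² = 32.8069882325²
eq2: (x − 0.614)² + (y − 32.056)² = 15.5620467653²
eq3: (x − 47.730)² + (y + 28.792)² = 73.2540658736²
eq3−eq1, eq3−eq2 (x²,y² cancel):
  -118.120·x + 30.292·y = 1497.309742
  -94.232·x + 121.696·y = 3044.812835
det = -118.120·121.696 − 30.292·-94.232 = -11520.255776
x = (1497.309742·121.696 − 30.292·3044.812835) / -11520.255776 = -7.810863
y = (-118.120·3044.812835 − 1497.309742·-94.232) / -11520.255776 = 18.971697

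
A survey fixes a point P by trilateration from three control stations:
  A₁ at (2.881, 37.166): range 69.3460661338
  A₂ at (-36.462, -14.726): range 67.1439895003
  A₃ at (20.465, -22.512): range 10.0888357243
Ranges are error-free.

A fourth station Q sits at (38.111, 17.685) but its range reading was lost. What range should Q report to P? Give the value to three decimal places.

45.329

eq1: (x − 2.881)² + (y − 37.166)² = 69.3460661338²
eq2: (x + 36.462)² + (y + 14.726)² = 67.1439895003²
eq3: (x − 20.465)² + (y + 22.512)² = 10.0888357243²
eq1−eq2, eq1−eq3 (x²,y² cancel):
  -78.686·x − 103.784·y = 457.282365
  35.168·x − 119.356·y = 4243.086934
det = -78.686·-119.356 − -103.784·35.168 = 13041.521928
x = (457.282365·-119.356 − -103.784·4243.086934) / 13041.521928 = 29.581298
y = (-78.686·4243.086934 − 457.282365·35.168) / 13041.521928 = -26.833773
|P − Q| = √((29.581298 − 38.111)² + (-26.833773 − 17.685)²) = 45.328545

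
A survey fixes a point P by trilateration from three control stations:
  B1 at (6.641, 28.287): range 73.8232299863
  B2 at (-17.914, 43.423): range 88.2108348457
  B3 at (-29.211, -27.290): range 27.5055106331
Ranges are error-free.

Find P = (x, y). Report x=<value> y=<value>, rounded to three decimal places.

x=-7.494 y=-44.170

eq1: (x − 6.641)² + (y − 28.287)² = 73.8232299863²
eq2: (x + 17.914)² + (y − 43.423)² = 88.2108348457²
eq3: (x + 29.211)² + (y + 27.290)² = 27.5055106331²
eq2−eq1, eq2−eq3 (x²,y² cancel):
  49.110·x − 30.272·y = 969.071024
  -22.594·x − 141.426·y = 6416.156565
det = 49.110·-141.426 − -30.272·-22.594 = -7629.396428
x = (969.071024·-141.426 − -30.272·6416.156565) / -7629.396428 = -7.494440
y = (49.110·6416.156565 − 969.071024·-22.594) / -7629.396428 = -44.170288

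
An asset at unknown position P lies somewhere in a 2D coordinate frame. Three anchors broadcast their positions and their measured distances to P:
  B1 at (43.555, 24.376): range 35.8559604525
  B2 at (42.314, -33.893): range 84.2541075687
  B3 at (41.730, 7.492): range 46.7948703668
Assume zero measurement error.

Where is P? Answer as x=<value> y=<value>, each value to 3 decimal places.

x=14.746 y=45.723

eq1: (x − 43.555)² + (y − 24.376)² = 35.8559604525²
eq2: (x − 42.314)² + (y + 33.893)² = 84.2541075687²
eq3: (x − 41.730)² + (y − 7.492)² = 46.7948703668²
eq2−eq1, eq2−eq3 (x²,y² cancel):
  2.482·x + 116.538·y = 5365.122098
  -1.168·x + 82.770·y = 3767.307669
det = 2.482·82.770 − 116.538·-1.168 = 341.551524
x = (5365.122098·82.770 − 116.538·3767.307669) / 341.551524 = 14.746399
y = (2.482·3767.307669 − 5365.122098·-1.168) / 341.551524 = 45.723468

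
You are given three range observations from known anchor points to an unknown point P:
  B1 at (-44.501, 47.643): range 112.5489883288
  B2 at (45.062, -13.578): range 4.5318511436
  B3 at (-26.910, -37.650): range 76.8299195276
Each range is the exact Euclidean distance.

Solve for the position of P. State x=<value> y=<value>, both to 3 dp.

eq1: (x + 44.501)² + (y − 47.643)² = 112.5489883288²
eq2: (x − 45.062)² + (y + 13.578)² = 4.5318511436²
eq3: (x + 26.910)² + (y + 37.650)² = 76.8299195276²
eq1−eq3, eq1−eq2 (x²,y² cancel):
  35.182·x − 170.586·y = 4655.914389
  179.126·x − 122.442·y = 10611.488577
det = 35.182·-122.442 − -170.586·179.126 = 26248.633392
x = (4655.914389·-122.442 − -170.586·10611.488577) / 26248.633392 = 47.244057
y = (35.182·10611.488577 − 4655.914389·179.126) / 26248.633392 = -17.549940

x=47.244 y=-17.550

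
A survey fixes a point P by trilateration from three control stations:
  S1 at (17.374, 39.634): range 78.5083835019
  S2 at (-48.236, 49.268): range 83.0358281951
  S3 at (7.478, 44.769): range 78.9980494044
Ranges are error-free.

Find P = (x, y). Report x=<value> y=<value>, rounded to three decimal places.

eq1: (x − 17.374)² + (y − 39.634)² = 78.5083835019²
eq2: (x + 48.236)² + (y − 49.268)² = 83.0358281951²
eq3: (x − 7.478)² + (y − 44.769)² = 78.9980494044²
eq1−eq2, eq1−eq3 (x²,y² cancel):
  -131.220·x + 19.268·y = 2149.955204
  -19.792·x + 10.270·y = 110.348483
det = -131.220·10.270 − 19.268·-19.792 = -966.277144
x = (2149.955204·10.270 − 19.268·110.348483) / -966.277144 = -20.650230
y = (-131.220·110.348483 − 2149.955204·-19.792) / -966.277144 = -29.051691

x=-20.650 y=-29.052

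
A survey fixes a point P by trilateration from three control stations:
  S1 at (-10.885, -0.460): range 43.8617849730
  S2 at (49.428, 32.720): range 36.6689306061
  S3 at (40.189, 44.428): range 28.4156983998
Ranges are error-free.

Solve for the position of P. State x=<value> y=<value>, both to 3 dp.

x=12.941 y=36.366

eq1: (x + 10.885)² + (y + 0.460)² = 43.8617849730²
eq2: (x − 49.428)² + (y − 32.720)² = 36.6689306061²
eq3: (x − 40.189)² + (y − 44.428)² = 28.4156983998²
eq2−eq3, eq2−eq1 (x²,y² cancel):
  -18.478·x + 23.416·y = 612.435877
  -120.626·x − 66.360·y = -3974.276468
det = -18.478·-66.360 − 23.416·-120.626 = 4050.778496
x = (612.435877·-66.360 − 23.416·-3974.276468) / 4050.778496 = 12.940824
y = (-18.478·-3974.276468 − 612.435877·-120.626) / 4050.778496 = 36.366434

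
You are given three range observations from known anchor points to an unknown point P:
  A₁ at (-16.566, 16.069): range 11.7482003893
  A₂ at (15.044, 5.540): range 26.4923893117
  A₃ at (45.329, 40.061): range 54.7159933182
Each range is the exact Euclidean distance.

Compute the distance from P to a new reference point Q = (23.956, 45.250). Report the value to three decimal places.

eq1: (x + 16.566)² + (y − 16.069)² = 11.7482003893²
eq2: (x − 15.044)² + (y − 5.540)² = 26.4923893117²
eq3: (x − 45.329)² + (y − 40.061)² = 54.7159933182²
eq1−eq3, eq1−eq2 (x²,y² cancel):
  123.790·x + 47.984·y = 271.137133
  63.220·x − 21.058·y = -839.458060
det = 123.790·-21.058 − 47.984·63.220 = -5640.318300
x = (271.137133·-21.058 − 47.984·-839.458060) / -5640.318300 = -6.129255
y = (123.790·-839.458060 − 271.137133·63.220) / -5640.318300 = 21.462938
|P − Q| = √((-6.129255 − 23.956)² + (21.462938 − 45.250)²) = 38.352925

38.353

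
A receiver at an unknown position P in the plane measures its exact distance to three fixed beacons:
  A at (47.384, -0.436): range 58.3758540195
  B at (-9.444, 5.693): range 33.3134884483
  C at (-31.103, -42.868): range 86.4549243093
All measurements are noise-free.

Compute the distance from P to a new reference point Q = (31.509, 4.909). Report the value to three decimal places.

43.164

eq1: (x − 47.384)² + (y + 0.436)² = 58.3758540195²
eq2: (x + 9.444)² + (y − 5.693)² = 33.3134884483²
eq3: (x + 31.103)² + (y + 42.868)² = 86.4549243093²
eq3−eq1, eq3−eq2 (x²,y² cancel):
  156.974·x + 84.864·y = 3507.085124
  43.318·x + 97.122·y = 3681.202777
det = 156.974·97.122 − 84.864·43.318 = 11569.490076
x = (3507.085124·97.122 − 84.864·3681.202777) / 11569.490076 = 2.438615
y = (156.974·3681.202777 − 3507.085124·43.318) / 11569.490076 = 36.815210
|P − Q| = √((2.438615 − 31.509)² + (36.815210 − 4.909)²) = 43.163568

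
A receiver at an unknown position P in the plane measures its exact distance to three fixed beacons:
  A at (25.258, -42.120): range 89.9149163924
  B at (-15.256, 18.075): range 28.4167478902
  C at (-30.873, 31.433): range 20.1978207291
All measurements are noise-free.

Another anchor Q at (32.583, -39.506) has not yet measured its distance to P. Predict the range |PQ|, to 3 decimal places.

94.081

eq1: (x − 25.258)² + (y + 42.120)² = 89.9149163924²
eq2: (x + 15.256)² + (y − 18.075)² = 28.4167478902²
eq3: (x + 30.873)² + (y − 31.433)² = 20.1978207291²
eq3−eq1, eq3−eq2 (x²,y² cancel):
  112.262·x − 147.106·y = -7205.854882
  31.234·x − 26.716·y = -1781.284055
det = 112.262·-26.716 − -147.106·31.234 = 1595.517212
x = (-7205.854882·-26.716 − -147.106·-1781.284055) / 1595.517212 = -43.575809
y = (112.262·-1781.284055 − -7205.854882·31.234) / 1595.517212 = 15.729796
|P − Q| = √((-43.575809 − 32.583)² + (15.729796 − -39.506)²) = 94.080590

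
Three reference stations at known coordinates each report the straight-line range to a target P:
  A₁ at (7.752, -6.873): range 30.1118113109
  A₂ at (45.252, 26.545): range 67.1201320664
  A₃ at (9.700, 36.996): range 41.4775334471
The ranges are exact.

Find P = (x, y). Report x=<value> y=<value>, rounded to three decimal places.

x=-18.965 y=7.017

eq1: (x − 7.752)² + (y + 6.873)² = 30.1118113109²
eq2: (x − 45.252)² + (y − 26.545)² = 67.1201320664²
eq3: (x − 9.700)² + (y − 36.996)² = 41.4775334471²
eq1−eq3, eq1−eq2 (x²,y² cancel):
  3.896·x + 87.738·y = 541.797783
  75.000·x + 66.836·y = -953.342052
det = 3.896·66.836 − 87.738·75.000 = -6319.956944
x = (541.797783·66.836 − 87.738·-953.342052) / -6319.956944 = -18.964674
y = (3.896·-953.342052 − 541.797783·75.000) / -6319.956944 = 7.017303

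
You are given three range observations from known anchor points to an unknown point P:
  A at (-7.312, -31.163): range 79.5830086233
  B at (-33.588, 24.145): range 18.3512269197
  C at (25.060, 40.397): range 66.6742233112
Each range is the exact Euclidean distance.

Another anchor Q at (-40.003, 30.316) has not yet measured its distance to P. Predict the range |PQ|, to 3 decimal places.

10.457

eq1: (x + 7.312)² + (y + 31.163)² = 79.5830086233²
eq2: (x + 33.588)² + (y − 24.145)² = 18.3512269197²
eq3: (x − 25.060)² + (y − 40.397)² = 66.6742233112²
eq1−eq2, eq1−eq3 (x²,y² cancel):
  -52.552·x + 110.616·y = 6683.224588
  64.744·x + 143.120·y = 3123.326503
det = -52.552·143.120 − 110.616·64.744 = -14682.964544
x = (6683.224588·143.120 − 110.616·3123.326503) / -14682.964544 = -41.613750
y = (-52.552·3123.326503 − 6683.224588·64.744) / -14682.964544 = 40.648177
|P − Q| = √((-41.613750 − -40.003)² + (40.648177 − 30.316)²) = 10.456979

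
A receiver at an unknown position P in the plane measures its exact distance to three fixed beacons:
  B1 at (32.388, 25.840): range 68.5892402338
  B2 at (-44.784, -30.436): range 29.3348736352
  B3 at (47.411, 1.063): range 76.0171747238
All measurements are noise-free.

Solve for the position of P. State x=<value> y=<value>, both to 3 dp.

x=-28.259 y=-6.199

eq1: (x − 32.388)² + (y − 25.840)² = 68.5892402338²
eq2: (x + 44.784)² + (y + 30.436)² = 29.3348736352²
eq3: (x − 47.411)² + (y − 1.063)² = 76.0171747238²
eq3−eq2, eq3−eq1 (x²,y² cancel):
  -184.390·x − 62.998·y = 5601.099904
  -30.046·x + 49.554·y = 541.882231
det = -184.390·49.554 − -62.998·-30.046 = -11030.099968
x = (5601.099904·49.554 − -62.998·541.882231) / -11030.099968 = -28.258529
y = (-184.390·541.882231 − 5601.099904·-30.046) / -11030.099968 = -6.198764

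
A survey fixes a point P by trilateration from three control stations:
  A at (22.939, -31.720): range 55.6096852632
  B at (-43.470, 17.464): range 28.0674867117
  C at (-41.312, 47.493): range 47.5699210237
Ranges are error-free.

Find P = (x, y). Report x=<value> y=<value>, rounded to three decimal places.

eq1: (x − 22.939)² + (y + 31.720)² = 55.6096852632²
eq2: (x + 43.470)² + (y − 17.464)² = 28.0674867117²
eq3: (x + 41.312)² + (y − 47.493)² = 47.5699210237²
eq1−eq2, eq1−eq3 (x²,y² cancel):
  -132.818·x + 98.368·y = 2966.929360
  -128.502·x + 158.426·y = 3259.449981
det = -132.818·158.426 − 98.368·-128.502 = -8401.339732
x = (2966.929360·158.426 − 98.368·3259.449981) / -8401.339732 = -17.784446
y = (-132.818·3259.449981 − 2966.929360·-128.502) / -8401.339732 = 6.148694

x=-17.784 y=6.149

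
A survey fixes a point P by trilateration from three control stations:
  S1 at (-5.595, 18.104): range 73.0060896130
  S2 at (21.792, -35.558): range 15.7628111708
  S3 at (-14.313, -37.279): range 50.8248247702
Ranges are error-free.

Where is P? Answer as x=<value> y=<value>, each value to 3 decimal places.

eq1: (x + 5.595)² + (y − 18.104)² = 73.0060896130²
eq2: (x − 21.792)² + (y + 35.558)² = 15.7628111708²
eq3: (x + 14.313)² + (y + 37.279)² = 50.8248247702²
eq2−eq3, eq2−eq1 (x²,y² cancel):
  -72.210·x − 3.442·y = -2479.373415
  -54.774·x + 107.324·y = -6461.626692
det = -72.210·107.324 − -3.442·-54.774 = -7938.398148
x = (-2479.373415·107.324 − -3.442·-6461.626692) / -7938.398148 = 36.321835
y = (-72.210·-6461.626692 − -2479.373415·-54.774) / -7938.398148 = -41.669473

x=36.322 y=-41.669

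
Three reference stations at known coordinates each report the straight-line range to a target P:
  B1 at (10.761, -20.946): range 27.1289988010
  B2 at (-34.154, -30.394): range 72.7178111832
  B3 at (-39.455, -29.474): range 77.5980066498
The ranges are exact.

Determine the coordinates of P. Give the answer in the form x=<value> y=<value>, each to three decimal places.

eq1: (x − 10.761)² + (y + 20.946)² = 27.1289988010²
eq2: (x + 34.154)² + (y + 30.394)² = 72.7178111832²
eq3: (x + 39.455)² + (y + 29.474)² = 77.5980066498²
eq2−eq3, eq2−eq1 (x²,y² cancel):
  -10.602·x + 1.840·y = -398.447824
  89.830·x + 18.896·y = 3016.140572
det = -10.602·18.896 − 1.840·89.830 = -365.622592
x = (-398.447824·18.896 − 1.840·3016.140572) / -365.622592 = 35.771227
y = (-10.602·3016.140572 − -398.447824·89.830) / -365.622592 = -10.435476

x=35.771 y=-10.435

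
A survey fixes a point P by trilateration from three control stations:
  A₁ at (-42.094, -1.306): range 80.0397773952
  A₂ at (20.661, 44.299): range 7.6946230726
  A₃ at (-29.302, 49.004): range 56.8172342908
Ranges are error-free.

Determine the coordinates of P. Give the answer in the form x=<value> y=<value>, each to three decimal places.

x=26.725 y=39.563

eq1: (x + 42.094)² + (y + 1.306)² = 80.0397773952²
eq2: (x − 20.661)² + (y − 44.299)² = 7.6946230726²
eq3: (x + 29.302)² + (y − 49.004)² = 56.8172342908²
eq2−eq1, eq2−eq3 (x²,y² cancel):
  -125.510·x − 91.210·y = -6962.826591
  -99.926·x + 9.410·y = -2298.269990
det = -125.510·9.410 − -91.210·-99.926 = -10295.299560
x = (-6962.826591·9.410 − -91.210·-2298.269990) / -10295.299560 = 26.725342
y = (-125.510·-2298.269990 − -6962.826591·-99.926) / -10295.299560 = 39.562865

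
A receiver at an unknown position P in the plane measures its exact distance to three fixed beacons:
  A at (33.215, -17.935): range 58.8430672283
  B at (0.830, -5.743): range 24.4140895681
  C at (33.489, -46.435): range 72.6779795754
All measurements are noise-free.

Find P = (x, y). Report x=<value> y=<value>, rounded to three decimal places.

eq1: (x − 33.215)² + (y + 17.935)² = 58.8430672283²
eq2: (x − 0.830)² + (y + 5.743)² = 24.4140895681²
eq3: (x − 33.489)² + (y + 46.435)² = 72.6779795754²
eq1−eq3, eq1−eq2 (x²,y² cancel):
  0.548·x − 57.000·y = 33.239742
  -64.770·x + 24.384·y = 1475.229290
det = 0.548·24.384 − -57.000·-64.770 = -3678.527568
x = (33.239742·24.384 − -57.000·1475.229290) / -3678.527568 = -23.079503
y = (0.548·1475.229290 − 33.239742·-64.770) / -3678.527568 = -0.805041

x=-23.080 y=-0.805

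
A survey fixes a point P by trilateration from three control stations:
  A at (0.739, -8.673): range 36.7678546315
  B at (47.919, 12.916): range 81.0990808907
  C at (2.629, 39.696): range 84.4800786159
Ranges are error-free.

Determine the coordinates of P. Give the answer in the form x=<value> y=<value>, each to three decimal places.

x=-10.018 y=-43.832

eq1: (x − 0.739)² + (y + 8.673)² = 36.7678546315²
eq2: (x − 47.919)² + (y − 12.916)² = 81.0990808907²
eq3: (x − 2.629)² + (y − 39.696)² = 84.4800786159²
eq3−eq2, eq3−eq1 (x²,y² cancel):
  90.580·x − 53.560·y = 1440.192322
  -3.780·x − 96.738·y = 4278.091542
det = 90.580·-96.738 − -53.560·-3.780 = -8964.984840
x = (1440.192322·-96.738 − -53.560·4278.091542) / -8964.984840 = -10.018228
y = (90.580·4278.091542 − 1440.192322·-3.780) / -8964.984840 = -43.832027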